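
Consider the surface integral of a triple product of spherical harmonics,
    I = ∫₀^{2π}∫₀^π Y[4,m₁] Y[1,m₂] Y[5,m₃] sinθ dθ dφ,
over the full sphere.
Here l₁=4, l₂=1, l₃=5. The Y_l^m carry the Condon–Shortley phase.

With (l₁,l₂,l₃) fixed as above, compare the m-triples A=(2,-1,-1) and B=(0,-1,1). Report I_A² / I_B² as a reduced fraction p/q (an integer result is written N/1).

Shared (l₁,l₂,l₃)=(4,1,5): N and (l;000)² cancel in I_A²/I_B².
A: Δ = 0!·8!·2!/11! = 1/495; Racah Σ t=0..0: t=0:+1/2880 = 1/2880; ⇒ 3j(4 1 5; 2 -1 -1)² = 2/165, sgn +1
B: Δ = 0!·8!·2!/11! = 1/495; Racah Σ t=0..0: t=0:+1/1152 = 1/1152; ⇒ 3j(4 1 5; 0 -1 1)² = 1/33, sgn +1
I_A²/I_B² = (2/165)/(1/33) = 2/5

2/5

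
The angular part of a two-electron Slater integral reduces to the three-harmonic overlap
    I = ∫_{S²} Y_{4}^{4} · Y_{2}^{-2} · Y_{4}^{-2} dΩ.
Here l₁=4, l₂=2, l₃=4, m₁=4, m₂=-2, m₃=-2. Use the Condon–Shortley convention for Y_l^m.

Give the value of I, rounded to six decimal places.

m-sum 0 ✓  L=10 even ✓  2≤4≤6 ✓
Π(2lᵢ+1) = 9×5×9 = 405
triangle coeff Δ(4,2,4) = 1/13860
Σ_t [0,2]: t=0:+1/192 t=1:−1/36 t=2:+1/192 = -5/288
(3j)²=20/693 [(4 2 4; 0 0 0)], sign=-1
Σ_t [0,0]: t=0:+1/2880 = 1/2880
(3j)²=2/165 [(4 2 4; 4 -2 -2)], sign=+1
⇒ 4πI² = 120/847
I = (-1)√(120/847/(4π)) = -0.10618031

-0.106180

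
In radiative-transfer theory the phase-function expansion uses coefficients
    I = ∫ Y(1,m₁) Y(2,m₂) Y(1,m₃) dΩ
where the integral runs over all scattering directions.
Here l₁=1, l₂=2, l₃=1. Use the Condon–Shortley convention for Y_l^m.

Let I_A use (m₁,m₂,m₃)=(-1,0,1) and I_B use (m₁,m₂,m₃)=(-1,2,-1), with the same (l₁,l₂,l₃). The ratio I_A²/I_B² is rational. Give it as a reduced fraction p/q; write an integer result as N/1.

1/6

l's match ⇒ only the (l;m) 3-j factors differ between A and B.
A: triangle coeff Δ(1,2,1) = 1/30; Σ_t [2,2]: t=2:+1/4 = 1/4; (3j)²=1/30 [(1 2 1; -1 0 1)], sign=+1
B: triangle coeff Δ(1,2,1) = 1/30; Σ_t [2,2]: t=2:+1/4 = 1/4; (3j)²=1/5 [(1 2 1; -1 2 -1)], sign=+1
I_A²/I_B² = (1/30)/(1/5) = 1/6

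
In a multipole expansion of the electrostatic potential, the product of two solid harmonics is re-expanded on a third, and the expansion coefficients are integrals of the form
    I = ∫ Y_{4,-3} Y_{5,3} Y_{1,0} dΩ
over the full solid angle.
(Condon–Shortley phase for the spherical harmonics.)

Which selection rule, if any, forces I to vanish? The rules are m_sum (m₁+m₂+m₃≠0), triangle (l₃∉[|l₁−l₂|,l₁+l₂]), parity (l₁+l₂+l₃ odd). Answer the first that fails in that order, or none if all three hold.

m₁+m₂+m₃ = -3 + 3 + 0 = 0  ✓
triangle: |4−5|=1 ≤ l₃=1 ≤ 4+5=9  ✓
parity: l₁+l₂+l₃ = 10 is even  ✓

none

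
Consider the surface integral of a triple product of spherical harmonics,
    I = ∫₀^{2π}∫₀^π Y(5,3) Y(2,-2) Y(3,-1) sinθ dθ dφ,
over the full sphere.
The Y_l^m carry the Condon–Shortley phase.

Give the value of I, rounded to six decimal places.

m-sum 0 ✓  L=10 even ✓  3≤3≤7 ✓
Π(2lᵢ+1) = 11×5×7 = 385
triangle coeff Δ(5,2,3) = 1/2310
Σ_t [2,2]: t=2:+1/144 = 1/144
(3j)²=10/231 [(5 2 3; 0 0 0)], sign=-1
Σ_t [0,0]: t=0:+1/1152 = 1/1152
(3j)²=1/33 [(5 2 3; 3 -2 -1)], sign=+1
⇒ 4πI² = 50/99
I = (-1)√(50/99/(4π)) = -0.20047604

-0.200476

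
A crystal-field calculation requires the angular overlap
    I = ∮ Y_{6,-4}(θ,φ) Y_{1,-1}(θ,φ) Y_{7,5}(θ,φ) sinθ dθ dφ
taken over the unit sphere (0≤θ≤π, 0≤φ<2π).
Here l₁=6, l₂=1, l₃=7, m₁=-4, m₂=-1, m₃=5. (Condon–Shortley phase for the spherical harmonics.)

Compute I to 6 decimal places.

m-sum 0 ✓  L=14 even ✓  5≤7≤7 ✓
Π(2lᵢ+1) = 13×3×15 = 585
triangle coeff Δ(6,1,7) = 1/1365
Σ_t [0,0]: t=0:+1/518400 = 1/518400
(3j)²=7/195 [(6 1 7; 0 0 0)], sign=-1
Σ_t [0,0]: t=0:+1/14515200 = 1/14515200
(3j)²=22/455 [(6 1 7; -4 -1 5)], sign=+1
⇒ 4πI² = 66/65
I = (-1)√(66/65/(4π)) = -0.28425647

-0.284256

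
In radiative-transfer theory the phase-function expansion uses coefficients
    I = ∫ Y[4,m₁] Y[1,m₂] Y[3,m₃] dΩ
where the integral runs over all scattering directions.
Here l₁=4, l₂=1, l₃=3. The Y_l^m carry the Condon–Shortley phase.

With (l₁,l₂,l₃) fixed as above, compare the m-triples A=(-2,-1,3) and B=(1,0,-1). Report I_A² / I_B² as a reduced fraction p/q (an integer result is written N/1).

Shared (l₁,l₂,l₃)=(4,1,3): N and (l;000)² cancel in I_A²/I_B².
A: Δ = 2!·6!·0!/9! = 1/252; Racah Σ t=0..0: t=0:+1/1440 = 1/1440; ⇒ 3j(4 1 3; -2 -1 3)² = 1/252, sgn +1
B: Δ = 2!·6!·0!/9! = 1/252; Racah Σ t=1..1: t=1:−1/48 = -1/48; ⇒ 3j(4 1 3; 1 0 -1)² = 5/84, sgn -1
I_A²/I_B² = (1/252)/(5/84) = 1/15

1/15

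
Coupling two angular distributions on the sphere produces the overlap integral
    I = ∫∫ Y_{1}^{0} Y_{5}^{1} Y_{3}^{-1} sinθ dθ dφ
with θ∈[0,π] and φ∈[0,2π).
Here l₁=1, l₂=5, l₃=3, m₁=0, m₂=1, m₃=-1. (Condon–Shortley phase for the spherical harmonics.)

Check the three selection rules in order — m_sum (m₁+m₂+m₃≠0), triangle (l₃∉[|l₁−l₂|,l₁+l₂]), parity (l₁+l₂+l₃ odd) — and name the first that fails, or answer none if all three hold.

triangle

azimuthal sum: 0 + 1 − 1 = 0  ✓
4 ≤ 3 ≤ 6 (triangle on l)  ✗
L = 1 + 5 + 3 = 9 (odd)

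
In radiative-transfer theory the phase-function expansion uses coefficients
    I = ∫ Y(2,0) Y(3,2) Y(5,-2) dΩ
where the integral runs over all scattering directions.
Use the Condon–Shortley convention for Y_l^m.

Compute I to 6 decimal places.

Rules hold: Σm=0, L=10 even, 1≤5≤5.
N = 5·7·11 = 385
Δ = 0!·4!·6!/11! = 1/2310
Racah Σ t=0..0: t=0:+1/144 = 1/144
⇒ 3j(2 3 5; 0 0 0)² = 10/231, sgn -1
Racah Σ t=0..0: t=0:+1/480 = 1/480
⇒ 3j(2 3 5; 0 2 -2)² = 3/110, sgn -1
4πI² = N·(3j₀)²·(3jₘ)² = 5/11
I = +1·√(0.454545/4π) = 0.19018827

0.190188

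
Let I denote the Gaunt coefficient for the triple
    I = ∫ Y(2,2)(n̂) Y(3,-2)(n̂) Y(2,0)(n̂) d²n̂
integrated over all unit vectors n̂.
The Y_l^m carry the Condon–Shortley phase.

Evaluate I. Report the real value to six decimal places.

L=7 odd ⇒ parity kills the (l;000) factor ⇒ I = 0

0.000000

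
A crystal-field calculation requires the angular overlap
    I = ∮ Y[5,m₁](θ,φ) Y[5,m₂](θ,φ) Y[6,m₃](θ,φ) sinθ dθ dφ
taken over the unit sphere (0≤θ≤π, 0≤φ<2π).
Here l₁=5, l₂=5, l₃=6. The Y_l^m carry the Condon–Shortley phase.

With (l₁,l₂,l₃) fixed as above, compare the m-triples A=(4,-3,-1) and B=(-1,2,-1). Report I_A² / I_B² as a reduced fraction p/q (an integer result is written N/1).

l's match ⇒ only the (l;m) 3-j factors differ between A and B.
A: triangle coeff Δ(5,5,6) = 1/28588560; Σ_t [0,1]: t=0:+1/138240 t=1:−1/518400 = 11/2073600; (3j)²=77/4420 [(5 5 6; 4 -3 -1)], sign=-1
B: triangle coeff Δ(5,5,6) = 1/28588560; Σ_t [1,4]: t=1:−1/518400 t=2:+1/23040 t=3:−1/10368 t=4:+1/41472 = -1/32400; (3j)²=128/12155 [(5 5 6; -1 2 -1)], sign=+1
I_A²/I_B² = (77/4420)/(128/12155) = 847/512

847/512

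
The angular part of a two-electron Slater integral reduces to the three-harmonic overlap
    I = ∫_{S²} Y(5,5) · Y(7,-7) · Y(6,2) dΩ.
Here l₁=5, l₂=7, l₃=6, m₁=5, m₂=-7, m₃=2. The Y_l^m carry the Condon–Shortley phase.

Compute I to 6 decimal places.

-0.074875

m-sum 0 ✓  L=18 even ✓  2≤6≤12 ✓
Π(2lᵢ+1) = 11×15×13 = 2145
triangle coeff Δ(5,7,6) = 1/174594420
Σ_t [1,5]: t=1:−1/4147200 t=2:+1/207360 t=3:−1/82944 t=4:+1/207360 t=5:−1/4147200 = -1/345600
(3j)²=420/46189 [(5 7 6; 0 0 0)], sign=-1
Σ_t [0,0]: t=0:+1/696729600 = 1/696729600
(3j)²=7/1938 [(5 7 6; 5 -7 2)], sign=+1
⇒ 4πI² = 7350/104329
I = (-1)√(7350/104329/(4π)) = -0.07487489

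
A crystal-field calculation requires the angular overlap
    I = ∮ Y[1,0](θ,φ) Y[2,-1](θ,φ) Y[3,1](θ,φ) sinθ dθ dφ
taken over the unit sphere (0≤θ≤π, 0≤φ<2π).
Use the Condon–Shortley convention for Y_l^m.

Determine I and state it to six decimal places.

-0.233597

Checks pass: Σm=0; 6 even; l₃=3∈[1,3].
(2·1+1)(2·2+1)(2·3+1) = 105
Δ: 0! 2! 4! / 7! → 1/105
sum: t=0:+1/4 = 1/4
3j²(1 2 3; 0 0 0) = Δ·Π!·Σ² = 3/35  (sign -1)
sum: t=0:+1/6 = 1/6
3j²(1 2 3; 0 -1 1) = Δ·Π!·Σ² = 8/105  (sign +1)
combine: 4πI² = 105·3/35·8/105 = 24/35
take √, sign -1: I = -0.23359668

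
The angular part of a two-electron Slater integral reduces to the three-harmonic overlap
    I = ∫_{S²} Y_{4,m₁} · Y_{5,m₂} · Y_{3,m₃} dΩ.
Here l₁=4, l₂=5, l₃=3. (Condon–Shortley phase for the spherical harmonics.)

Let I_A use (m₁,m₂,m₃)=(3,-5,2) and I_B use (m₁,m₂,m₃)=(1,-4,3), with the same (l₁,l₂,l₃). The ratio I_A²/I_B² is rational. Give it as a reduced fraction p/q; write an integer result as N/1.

35/27

Same 4,5,3: normalisation and zero-m 3j drop out of the ratio.
A: Δ: 6! 2! 4! / 13! → 1/180180; sum: t=0:+1/17280 = 1/17280; 3j²(4 5 3; 3 -5 2) = Δ·Π!·Σ² = 35/858  (sign -1)
B: Δ: 6! 2! 4! / 13! → 1/180180; sum: t=1:−1/5760 = -1/5760; 3j²(4 5 3; 1 -4 3) = Δ·Π!·Σ² = 9/286  (sign -1)
I_A²/I_B² = (35/858)/(9/286) = 35/27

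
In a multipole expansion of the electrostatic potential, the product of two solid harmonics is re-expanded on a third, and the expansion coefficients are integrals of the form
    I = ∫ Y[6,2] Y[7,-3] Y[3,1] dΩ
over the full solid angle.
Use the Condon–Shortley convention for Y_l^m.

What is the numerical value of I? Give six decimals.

-0.150285

m-sum 0 ✓  L=16 even ✓  1≤3≤13 ✓
Π(2lᵢ+1) = 13×15×7 = 1365
triangle coeff Δ(6,7,3) = 1/2042040
Σ_t [4,6]: t=4:+1/207360 t=5:−1/57600 t=6:+1/207360 = -1/129600
(3j)²=168/12155 [(6 7 3; 0 0 0)], sign=+1
Σ_t [2,4]: t=2:+1/645120 t=3:−1/181440 t=4:+1/829440 = -1/362880
(3j)²=256/17017 [(6 7 3; 2 -3 1)], sign=-1
⇒ 4πI² = 129024/454597
I = (-1)√(129024/454597/(4π)) = -0.15028548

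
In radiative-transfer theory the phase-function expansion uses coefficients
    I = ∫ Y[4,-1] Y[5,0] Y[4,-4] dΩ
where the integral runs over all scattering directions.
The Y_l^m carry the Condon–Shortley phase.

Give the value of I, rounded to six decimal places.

Σmᵢ = -5 ≠ 0, so the φ-integral vanishes; I = 0

0.000000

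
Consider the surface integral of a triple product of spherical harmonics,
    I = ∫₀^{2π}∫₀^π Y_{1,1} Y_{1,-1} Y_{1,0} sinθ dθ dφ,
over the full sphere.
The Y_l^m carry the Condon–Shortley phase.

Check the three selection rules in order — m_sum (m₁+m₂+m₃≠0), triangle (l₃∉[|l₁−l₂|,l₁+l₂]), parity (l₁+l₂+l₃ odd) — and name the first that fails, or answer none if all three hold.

azimuthal sum: 1 − 1 + 0 = 0  ✓
0 ≤ 1 ≤ 2 (triangle on l)  ✓
L = 1 + 1 + 1 = 3 (odd)  ✗

parity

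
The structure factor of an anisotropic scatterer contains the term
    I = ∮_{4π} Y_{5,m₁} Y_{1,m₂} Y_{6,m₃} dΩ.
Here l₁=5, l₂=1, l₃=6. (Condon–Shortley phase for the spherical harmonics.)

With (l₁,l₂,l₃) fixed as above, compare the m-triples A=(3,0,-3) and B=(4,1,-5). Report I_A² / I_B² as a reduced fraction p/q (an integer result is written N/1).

Shared (l₁,l₂,l₃)=(5,1,6): N and (l;000)² cancel in I_A²/I_B².
A: Δ = 0!·10!·2!/13! = 1/858; Racah Σ t=0..0: t=0:+1/80640 = 1/80640; ⇒ 3j(5 1 6; 3 0 -3)² = 9/286, sgn -1
B: Δ = 0!·10!·2!/13! = 1/858; Racah Σ t=0..0: t=0:+1/725760 = 1/725760; ⇒ 3j(5 1 6; 4 1 -5)² = 5/78, sgn -1
I_A²/I_B² = (9/286)/(5/78) = 27/55

27/55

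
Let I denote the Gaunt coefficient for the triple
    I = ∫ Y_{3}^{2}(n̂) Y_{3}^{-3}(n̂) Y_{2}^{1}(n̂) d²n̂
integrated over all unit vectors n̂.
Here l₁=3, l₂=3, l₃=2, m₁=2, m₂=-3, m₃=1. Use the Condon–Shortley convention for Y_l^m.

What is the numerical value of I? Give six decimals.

-0.210261

m-sum 0 ✓  L=8 even ✓  0≤2≤6 ✓
Π(2lᵢ+1) = 7×7×5 = 245
triangle coeff Δ(3,3,2) = 1/3780
Σ_t [1,3]: t=1:−1/24 t=2:+1/4 t=3:−1/24 = 1/6
(3j)²=4/105 [(3 3 2; 0 0 0)], sign=+1
Σ_t [0,0]: t=0:+1/48 = 1/48
(3j)²=5/84 [(3 3 2; 2 -3 1)], sign=-1
⇒ 4πI² = 5/9
I = (-1)√(5/9/(4π)) = -0.21026104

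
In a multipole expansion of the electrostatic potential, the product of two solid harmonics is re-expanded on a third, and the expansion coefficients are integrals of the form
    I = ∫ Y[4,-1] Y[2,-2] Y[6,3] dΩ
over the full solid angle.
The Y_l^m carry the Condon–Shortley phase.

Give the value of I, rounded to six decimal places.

Rules hold: Σm=0, L=12 even, 2≤6≤6.
N = 9·5·13 = 585
Δ = 0!·8!·4!/13! = 1/6435
Racah Σ t=0..0: t=0:+1/2304 = 1/2304
⇒ 3j(4 2 6; 0 0 0)² = 5/143, sgn +1
Racah Σ t=0..0: t=0:+1/17280 = 1/17280
⇒ 3j(4 2 6; -1 -2 3)² = 14/715, sgn -1
4πI² = N·(3j₀)²·(3jₘ)² = 630/1573
I = -1·√(0.400509/4π) = -0.17852580

-0.178526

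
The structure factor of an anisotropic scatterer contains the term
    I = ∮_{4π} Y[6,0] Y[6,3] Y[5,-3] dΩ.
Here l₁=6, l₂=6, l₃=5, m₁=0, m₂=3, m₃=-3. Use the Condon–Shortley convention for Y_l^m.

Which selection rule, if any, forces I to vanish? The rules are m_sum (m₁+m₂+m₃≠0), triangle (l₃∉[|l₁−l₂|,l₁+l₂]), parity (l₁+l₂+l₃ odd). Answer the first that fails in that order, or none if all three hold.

parity

m₁+m₂+m₃ = 0 + 3 − 3 = 0  ✓
triangle: |6−6|=0 ≤ l₃=5 ≤ 6+6=12  ✓
parity: l₁+l₂+l₃ = 17 is odd  ✗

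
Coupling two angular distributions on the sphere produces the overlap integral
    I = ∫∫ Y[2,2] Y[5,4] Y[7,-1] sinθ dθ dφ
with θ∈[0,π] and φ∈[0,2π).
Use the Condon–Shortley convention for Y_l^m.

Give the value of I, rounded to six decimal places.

2 + 4 − 1 = 5 ≠ 0: azimuthal integral kills it; I = 0

0.000000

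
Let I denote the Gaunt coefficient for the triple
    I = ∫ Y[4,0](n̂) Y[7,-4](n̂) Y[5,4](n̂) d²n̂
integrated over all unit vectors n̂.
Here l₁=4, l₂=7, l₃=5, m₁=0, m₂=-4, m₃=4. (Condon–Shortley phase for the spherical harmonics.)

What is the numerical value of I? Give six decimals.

Checks pass: Σm=0; 16 even; l₃=5∈[3,11].
(2·4+1)(2·7+1)(2·5+1) = 1485
Δ: 6! 2! 8! / 17! → 1/6126120
sum: t=2:+1/69120 t=3:−1/20736 t=4:+1/69120 = -1/51840
3j²(4 7 5; 0 0 0) = Δ·Π!·Σ² = 280/21879  (sign +1)
sum: t=2:+1/483840 t=3:−1/1451520 = 1/725760
3j²(4 7 5; 0 -4 4) = Δ·Π!·Σ² = 24/1547  (sign -1)
combine: 4πI² = 1485·280/21879·24/1547 = 14400/48841
take √, sign -1: I = -0.15317364

-0.153174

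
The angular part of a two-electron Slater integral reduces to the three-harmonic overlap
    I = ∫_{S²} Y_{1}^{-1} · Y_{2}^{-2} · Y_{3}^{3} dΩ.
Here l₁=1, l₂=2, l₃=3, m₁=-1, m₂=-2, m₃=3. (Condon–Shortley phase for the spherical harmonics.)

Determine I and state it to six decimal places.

Checks pass: Σm=0; 6 even; l₃=3∈[1,3].
(2·1+1)(2·2+1)(2·3+1) = 105
Δ: 0! 2! 4! / 7! → 1/105
sum: t=0:+1/4 = 1/4
3j²(1 2 3; 0 0 0) = Δ·Π!·Σ² = 3/35  (sign -1)
sum: t=0:+1/48 = 1/48
3j²(1 2 3; -1 -2 3) = Δ·Π!·Σ² = 1/7  (sign +1)
combine: 4πI² = 105·3/35·1/7 = 9/7
take √, sign -1: I = -0.31986543

-0.319865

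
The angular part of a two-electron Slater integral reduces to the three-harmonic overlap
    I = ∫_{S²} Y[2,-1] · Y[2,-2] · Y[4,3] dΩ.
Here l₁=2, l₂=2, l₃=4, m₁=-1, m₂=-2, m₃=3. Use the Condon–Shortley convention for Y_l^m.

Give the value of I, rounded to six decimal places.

-0.238414

m-sum 0 ✓  L=8 even ✓  0≤4≤4 ✓
Π(2lᵢ+1) = 5×5×9 = 225
triangle coeff Δ(2,2,4) = 1/630
Σ_t [0,0]: t=0:+1/16 = 1/16
(3j)²=2/35 [(2 2 4; 0 0 0)], sign=+1
Σ_t [0,0]: t=0:+1/144 = 1/144
(3j)²=1/18 [(2 2 4; -1 -2 3)], sign=-1
⇒ 4πI² = 5/7
I = (-1)√(5/7/(4π)) = -0.23841361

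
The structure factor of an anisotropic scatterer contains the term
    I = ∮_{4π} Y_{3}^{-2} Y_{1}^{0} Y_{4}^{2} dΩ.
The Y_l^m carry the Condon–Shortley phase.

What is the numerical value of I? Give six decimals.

m-sum 0 ✓  L=8 even ✓  2≤4≤4 ✓
Π(2lᵢ+1) = 7×3×9 = 189
triangle coeff Δ(3,1,4) = 1/252
Σ_t [0,0]: t=0:+1/36 = 1/36
(3j)²=4/63 [(3 1 4; 0 0 0)], sign=+1
Σ_t [0,0]: t=0:+1/120 = 1/120
(3j)²=1/21 [(3 1 4; -2 0 2)], sign=+1
⇒ 4πI² = 4/7
I = (+1)√(4/7/(4π)) = 0.21324362

0.213244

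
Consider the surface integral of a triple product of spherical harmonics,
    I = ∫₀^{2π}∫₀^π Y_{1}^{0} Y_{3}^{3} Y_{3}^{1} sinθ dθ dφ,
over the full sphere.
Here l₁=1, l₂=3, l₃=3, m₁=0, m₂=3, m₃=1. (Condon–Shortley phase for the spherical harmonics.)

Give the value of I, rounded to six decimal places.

Σmᵢ = 4 ≠ 0, so the φ-integral vanishes; I = 0

0.000000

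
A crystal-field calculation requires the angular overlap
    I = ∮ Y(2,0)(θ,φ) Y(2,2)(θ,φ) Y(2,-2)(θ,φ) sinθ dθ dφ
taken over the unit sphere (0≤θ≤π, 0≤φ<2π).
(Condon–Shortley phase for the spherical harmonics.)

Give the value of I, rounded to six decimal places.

-0.180224

Checks pass: Σm=0; 6 even; l₃=2∈[0,4].
(2·2+1)(2·2+1)(2·2+1) = 125
Δ: 2! 2! 2! / 7! → 1/630
sum: t=0:+1/8 t=1:−1/1 t=2:+1/8 = -3/4
3j²(2 2 2; 0 0 0) = Δ·Π!·Σ² = 2/35  (sign -1)
sum: t=2:+1/8 = 1/8
3j²(2 2 2; 0 2 -2) = Δ·Π!·Σ² = 2/35  (sign +1)
combine: 4πI² = 125·2/35·2/35 = 20/49
take √, sign -1: I = -0.18022375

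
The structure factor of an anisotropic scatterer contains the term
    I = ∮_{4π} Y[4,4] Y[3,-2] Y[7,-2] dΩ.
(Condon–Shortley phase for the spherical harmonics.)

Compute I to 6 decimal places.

Checks pass: Σm=0; 14 even; l₃=7∈[1,7].
(2·4+1)(2·3+1)(2·7+1) = 945
Δ: 0! 8! 6! / 15! → 1/45045
sum: t=0:+1/20736 = 1/20736
3j²(4 3 7; 0 0 0) = Δ·Π!·Σ² = 35/1287  (sign -1)
sum: t=0:+1/4838400 = 1/4838400
3j²(4 3 7; 4 -2 -2) = Δ·Π!·Σ² = 1/5005  (sign -1)
combine: 4πI² = 945·35/1287·1/5005 = 105/20449
take √, sign +1: I = 0.02021407

0.020214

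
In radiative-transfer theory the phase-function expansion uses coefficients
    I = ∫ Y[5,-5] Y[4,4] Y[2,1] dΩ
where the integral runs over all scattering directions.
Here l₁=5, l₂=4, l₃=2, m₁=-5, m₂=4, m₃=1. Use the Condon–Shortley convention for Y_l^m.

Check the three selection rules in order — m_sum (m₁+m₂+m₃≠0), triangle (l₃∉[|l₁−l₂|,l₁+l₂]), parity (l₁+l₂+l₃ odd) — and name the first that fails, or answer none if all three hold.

Σmᵢ = 0  ✓
l₃∈[|l₁−l₂|,l₁+l₂]=[1,9], have l₃=2  ✓
Σlᵢ = 11 ⇒ odd  ✗

parity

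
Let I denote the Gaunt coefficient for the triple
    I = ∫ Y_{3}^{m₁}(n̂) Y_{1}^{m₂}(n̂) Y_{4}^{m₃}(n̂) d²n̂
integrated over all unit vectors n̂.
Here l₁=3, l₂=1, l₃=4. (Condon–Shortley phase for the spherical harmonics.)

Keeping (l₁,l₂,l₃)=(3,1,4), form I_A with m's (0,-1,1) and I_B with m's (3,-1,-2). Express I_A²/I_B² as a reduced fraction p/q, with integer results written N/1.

10/1

l's match ⇒ only the (l;m) 3-j factors differ between A and B.
A: triangle coeff Δ(3,1,4) = 1/252; Σ_t [0,0]: t=0:+1/72 = 1/72; (3j)²=5/126 [(3 1 4; 0 -1 1)], sign=-1
B: triangle coeff Δ(3,1,4) = 1/252; Σ_t [0,0]: t=0:+1/1440 = 1/1440; (3j)²=1/252 [(3 1 4; 3 -1 -2)], sign=+1
I_A²/I_B² = (5/126)/(1/252) = 10/1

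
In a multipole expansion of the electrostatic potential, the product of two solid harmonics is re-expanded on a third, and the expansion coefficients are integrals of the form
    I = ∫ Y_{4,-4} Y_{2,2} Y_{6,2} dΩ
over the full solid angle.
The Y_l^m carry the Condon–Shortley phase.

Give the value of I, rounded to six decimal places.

Checks pass: Σm=0; 12 even; l₃=6∈[2,6].
(2·4+1)(2·2+1)(2·6+1) = 585
Δ: 0! 8! 4! / 13! → 1/6435
sum: t=0:+1/2304 = 1/2304
3j²(4 2 6; 0 0 0) = Δ·Π!·Σ² = 5/143  (sign +1)
sum: t=0:+1/967680 = 1/967680
3j²(4 2 6; -4 2 2) = Δ·Π!·Σ² = 1/6435  (sign +1)
combine: 4πI² = 585·5/143·1/6435 = 5/1573
take √, sign +1: I = 0.01590434

0.015904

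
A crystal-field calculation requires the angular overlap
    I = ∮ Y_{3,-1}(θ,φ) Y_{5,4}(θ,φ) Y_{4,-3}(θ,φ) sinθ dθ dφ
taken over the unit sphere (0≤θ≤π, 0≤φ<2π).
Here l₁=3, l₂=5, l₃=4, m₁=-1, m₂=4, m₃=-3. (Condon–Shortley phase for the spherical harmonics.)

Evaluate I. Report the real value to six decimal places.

Rules hold: Σm=0, L=12 even, 2≤4≤8.
N = 7·11·9 = 693
Δ = 4!·2!·6!/13! = 1/180180
Racah Σ t=1..3: t=1:−1/576 t=2:+1/144 t=3:−1/576 = 1/288
⇒ 3j(3 5 4; 0 0 0)² = 20/1001, sgn +1
Racah Σ t=3..4: t=3:−1/4320 t=4:+1/5760 = -1/17280
⇒ 3j(3 5 4; -1 4 -3)² = 7/4290, sgn +1
4πI² = N·(3j₀)²·(3jₘ)² = 42/1859
I = +1·√(0.0225928/4π) = 0.04240138

0.042401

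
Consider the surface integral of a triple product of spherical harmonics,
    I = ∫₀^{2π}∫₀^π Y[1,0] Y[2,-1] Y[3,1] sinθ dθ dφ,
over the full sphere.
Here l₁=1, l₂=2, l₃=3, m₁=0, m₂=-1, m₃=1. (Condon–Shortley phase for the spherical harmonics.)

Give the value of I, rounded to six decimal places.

Checks pass: Σm=0; 6 even; l₃=3∈[1,3].
(2·1+1)(2·2+1)(2·3+1) = 105
Δ: 0! 2! 4! / 7! → 1/105
sum: t=0:+1/4 = 1/4
3j²(1 2 3; 0 0 0) = Δ·Π!·Σ² = 3/35  (sign -1)
sum: t=0:+1/6 = 1/6
3j²(1 2 3; 0 -1 1) = Δ·Π!·Σ² = 8/105  (sign +1)
combine: 4πI² = 105·3/35·8/105 = 24/35
take √, sign -1: I = -0.23359668

-0.233597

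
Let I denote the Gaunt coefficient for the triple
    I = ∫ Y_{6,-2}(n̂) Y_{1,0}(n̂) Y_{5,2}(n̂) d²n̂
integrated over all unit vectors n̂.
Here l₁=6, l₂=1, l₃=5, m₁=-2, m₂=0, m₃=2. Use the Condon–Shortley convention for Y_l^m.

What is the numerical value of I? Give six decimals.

Rules hold: Σm=0, L=12 even, 5≤5≤7.
N = 13·3·11 = 429
Δ = 2!·10!·0!/13! = 1/858
Racah Σ t=1..1: t=1:−1/14400 = -1/14400
⇒ 3j(6 1 5; 0 0 0)² = 6/143, sgn +1
Racah Σ t=1..1: t=1:−1/30240 = -1/30240
⇒ 3j(6 1 5; -2 0 2)² = 16/429, sgn +1
4πI² = N·(3j₀)²·(3jₘ)² = 96/143
I = +1·√(0.671329/4π) = 0.23113338

0.231133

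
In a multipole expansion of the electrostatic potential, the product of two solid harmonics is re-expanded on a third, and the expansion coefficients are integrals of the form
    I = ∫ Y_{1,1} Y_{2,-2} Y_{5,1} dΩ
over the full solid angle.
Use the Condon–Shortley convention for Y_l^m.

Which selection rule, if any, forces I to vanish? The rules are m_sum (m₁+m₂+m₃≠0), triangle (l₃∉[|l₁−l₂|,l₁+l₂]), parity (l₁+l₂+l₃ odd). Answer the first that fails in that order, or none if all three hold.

Σmᵢ = 0  ✓
l₃∈[|l₁−l₂|,l₁+l₂]=[1,3], have l₃=5  ✗
Σlᵢ = 8 ⇒ even

triangle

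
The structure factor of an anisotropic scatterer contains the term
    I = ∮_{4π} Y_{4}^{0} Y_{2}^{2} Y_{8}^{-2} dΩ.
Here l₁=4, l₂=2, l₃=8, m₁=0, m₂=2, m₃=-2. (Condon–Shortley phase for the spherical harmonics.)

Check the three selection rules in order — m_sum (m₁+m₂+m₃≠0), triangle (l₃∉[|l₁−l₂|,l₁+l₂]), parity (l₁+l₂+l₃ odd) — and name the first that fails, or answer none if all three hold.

Σmᵢ = 0  ✓
l₃∈[|l₁−l₂|,l₁+l₂]=[2,6], have l₃=8  ✗
Σlᵢ = 14 ⇒ even

triangle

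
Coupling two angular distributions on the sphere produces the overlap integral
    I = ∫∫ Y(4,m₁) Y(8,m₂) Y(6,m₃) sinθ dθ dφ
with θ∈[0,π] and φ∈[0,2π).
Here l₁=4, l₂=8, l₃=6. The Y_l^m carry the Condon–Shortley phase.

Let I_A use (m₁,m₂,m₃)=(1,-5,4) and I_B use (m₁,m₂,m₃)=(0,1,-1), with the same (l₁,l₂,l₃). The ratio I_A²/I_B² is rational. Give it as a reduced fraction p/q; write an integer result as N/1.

715/185556

Same 4,8,6: normalisation and zero-m 3j drop out of the ratio.
A: Δ: 6! 2! 10! / 19! → 1/23279256; sum: t=1:−1/19353600 t=2:+1/17418240 t=3:−1/261273600 = 1/522547200; 3j²(4 8 6; 1 -5 4) = Δ·Π!·Σ² = 5/162792  (sign +1)
B: Δ: 6! 2! 10! / 19! → 1/23279256; sum: t=2:+1/2903040 t=3:−1/622080 t=4:+1/1382400 = -47/87091200; 3j²(4 8 6; 0 1 -1) = Δ·Π!·Σ² = 2209/277134  (sign +1)
I_A²/I_B² = (5/162792)/(2209/277134) = 715/185556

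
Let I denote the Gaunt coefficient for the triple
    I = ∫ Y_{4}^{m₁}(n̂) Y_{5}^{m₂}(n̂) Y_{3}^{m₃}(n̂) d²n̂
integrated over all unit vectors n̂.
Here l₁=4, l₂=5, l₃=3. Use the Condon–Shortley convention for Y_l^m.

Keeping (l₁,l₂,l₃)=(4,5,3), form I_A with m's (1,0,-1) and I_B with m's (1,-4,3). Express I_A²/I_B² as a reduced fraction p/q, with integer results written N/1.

1/378

l's match ⇒ only the (l;m) 3-j factors differ between A and B.
A: triangle coeff Δ(4,5,3) = 1/180180; Σ_t [1,3]: t=1:−1/5760 t=2:+1/288 t=3:−1/288 = -1/5760; (3j)²=1/12012 [(4 5 3; 1 0 -1)], sign=-1
B: triangle coeff Δ(4,5,3) = 1/180180; Σ_t [1,1]: t=1:−1/5760 = -1/5760; (3j)²=9/286 [(4 5 3; 1 -4 3)], sign=-1
I_A²/I_B² = (1/12012)/(9/286) = 1/378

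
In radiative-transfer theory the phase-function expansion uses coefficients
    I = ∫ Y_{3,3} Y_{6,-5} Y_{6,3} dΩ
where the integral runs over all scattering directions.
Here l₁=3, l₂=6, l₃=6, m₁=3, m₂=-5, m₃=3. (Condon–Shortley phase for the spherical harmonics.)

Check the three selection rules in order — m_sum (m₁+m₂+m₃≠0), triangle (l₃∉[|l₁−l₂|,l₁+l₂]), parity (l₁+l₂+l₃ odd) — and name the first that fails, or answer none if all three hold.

azimuthal sum: 3 − 5 + 3 = 1  ✗
3 ≤ 6 ≤ 9 (triangle on l)
L = 3 + 6 + 6 = 15 (odd)

m_sum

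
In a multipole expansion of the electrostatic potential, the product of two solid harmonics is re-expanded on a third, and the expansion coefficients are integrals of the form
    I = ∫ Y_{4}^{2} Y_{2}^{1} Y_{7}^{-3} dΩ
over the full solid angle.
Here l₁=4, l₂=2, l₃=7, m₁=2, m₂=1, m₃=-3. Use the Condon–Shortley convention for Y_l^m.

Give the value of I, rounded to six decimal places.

|4−2|≤7≤4+2 violated ⇒ I = 0

0.000000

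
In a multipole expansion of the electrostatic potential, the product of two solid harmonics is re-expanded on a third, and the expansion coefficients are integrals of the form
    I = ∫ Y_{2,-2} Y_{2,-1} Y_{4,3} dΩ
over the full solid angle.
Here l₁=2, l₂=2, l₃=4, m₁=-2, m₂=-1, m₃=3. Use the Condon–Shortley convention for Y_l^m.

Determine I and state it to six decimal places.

m-sum 0 ✓  L=8 even ✓  0≤4≤4 ✓
Π(2lᵢ+1) = 5×5×9 = 225
triangle coeff Δ(2,2,4) = 1/630
Σ_t [0,0]: t=0:+1/16 = 1/16
(3j)²=2/35 [(2 2 4; 0 0 0)], sign=+1
Σ_t [0,0]: t=0:+1/144 = 1/144
(3j)²=1/18 [(2 2 4; -2 -1 3)], sign=-1
⇒ 4πI² = 5/7
I = (-1)√(5/7/(4π)) = -0.23841361

-0.238414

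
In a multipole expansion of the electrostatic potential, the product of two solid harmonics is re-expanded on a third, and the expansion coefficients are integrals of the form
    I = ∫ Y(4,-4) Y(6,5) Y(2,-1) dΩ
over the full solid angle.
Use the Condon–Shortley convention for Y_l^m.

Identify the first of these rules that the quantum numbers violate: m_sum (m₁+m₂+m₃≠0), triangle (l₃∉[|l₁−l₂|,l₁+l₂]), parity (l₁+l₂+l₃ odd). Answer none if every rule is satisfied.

none

Σmᵢ = 0  ✓
l₃∈[|l₁−l₂|,l₁+l₂]=[2,10], have l₃=2  ✓
Σlᵢ = 12 ⇒ even  ✓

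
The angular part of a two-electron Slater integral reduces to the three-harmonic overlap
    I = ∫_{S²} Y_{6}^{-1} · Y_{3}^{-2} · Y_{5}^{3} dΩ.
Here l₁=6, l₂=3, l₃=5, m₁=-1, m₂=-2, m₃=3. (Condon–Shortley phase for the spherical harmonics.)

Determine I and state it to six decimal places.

Rules hold: Σm=0, L=14 even, 3≤5≤9.
N = 13·7·11 = 1001
Δ = 4!·8!·2!/15! = 1/675675
Racah Σ t=1..3: t=1:−1/8640 t=2:+1/2304 t=3:−1/8640 = 7/34560
⇒ 3j(6 3 5; 0 0 0)² = 7/429, sgn -1
Racah Σ t=0..1: t=0:+1/120960 t=1:−1/17280 = -1/20160
⇒ 3j(6 3 5; -1 -2 3)² = 64/3003, sgn -1
4πI² = N·(3j₀)²·(3jₘ)² = 448/1287
I = +1·√(0.348096/4π) = 0.16643505

0.166435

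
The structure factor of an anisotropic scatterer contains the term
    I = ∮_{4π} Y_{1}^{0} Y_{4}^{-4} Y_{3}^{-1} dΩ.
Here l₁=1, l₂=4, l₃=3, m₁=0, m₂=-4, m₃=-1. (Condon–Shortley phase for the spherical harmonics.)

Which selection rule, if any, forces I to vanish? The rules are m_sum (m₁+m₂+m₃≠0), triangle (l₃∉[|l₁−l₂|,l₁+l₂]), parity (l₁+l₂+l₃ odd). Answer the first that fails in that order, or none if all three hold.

m₁+m₂+m₃ = 0 − 4 − 1 = -5  ✗
triangle: |1−4|=3 ≤ l₃=3 ≤ 1+4=5
parity: l₁+l₂+l₃ = 8 is even

m_sum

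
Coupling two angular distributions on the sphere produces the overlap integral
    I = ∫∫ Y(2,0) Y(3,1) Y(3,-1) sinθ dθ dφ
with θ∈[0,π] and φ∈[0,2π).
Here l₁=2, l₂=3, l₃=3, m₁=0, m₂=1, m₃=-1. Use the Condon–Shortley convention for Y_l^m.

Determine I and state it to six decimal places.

Checks pass: Σm=0; 8 even; l₃=3∈[1,5].
(2·2+1)(2·3+1)(2·3+1) = 245
Δ: 2! 2! 4! / 9! → 1/3780
sum: t=0:+1/24 t=1:−1/4 t=2:+1/24 = -1/6
3j²(2 3 3; 0 0 0) = Δ·Π!·Σ² = 4/105  (sign +1)
sum: t=0:+1/96 t=1:−1/6 t=2:+1/16 = -3/32
3j²(2 3 3; 0 1 -1) = Δ·Π!·Σ² = 3/140  (sign -1)
combine: 4πI² = 245·4/105·3/140 = 1/5
take √, sign -1: I = -0.12615663

-0.126157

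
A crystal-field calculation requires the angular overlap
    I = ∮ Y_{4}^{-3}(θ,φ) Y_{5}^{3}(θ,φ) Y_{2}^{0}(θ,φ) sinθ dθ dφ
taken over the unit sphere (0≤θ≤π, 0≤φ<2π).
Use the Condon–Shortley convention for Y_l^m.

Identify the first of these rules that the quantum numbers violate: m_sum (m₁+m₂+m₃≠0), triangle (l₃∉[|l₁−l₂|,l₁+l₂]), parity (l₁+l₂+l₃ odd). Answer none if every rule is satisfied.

parity

m₁+m₂+m₃ = -3 + 3 + 0 = 0  ✓
triangle: |4−5|=1 ≤ l₃=2 ≤ 4+5=9  ✓
parity: l₁+l₂+l₃ = 11 is odd  ✗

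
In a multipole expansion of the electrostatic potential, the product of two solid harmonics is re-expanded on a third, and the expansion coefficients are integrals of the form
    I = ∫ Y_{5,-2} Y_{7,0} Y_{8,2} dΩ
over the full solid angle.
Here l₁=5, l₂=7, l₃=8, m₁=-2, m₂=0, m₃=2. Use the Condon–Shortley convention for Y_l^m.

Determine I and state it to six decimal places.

-0.064970

Rules hold: Σm=0, L=20 even, 2≤8≤12.
N = 11·15·17 = 2805
Δ = 4!·6!·10!/21! = 1/814773960
Racah Σ t=0..4: t=0:+1/87091200 t=1:−1/4976640 t=2:+1/2073600 t=3:−1/4976640 t=4:+1/87091200 = 1/9676800
⇒ 3j(5 7 8; 0 0 0)² = 360/46189, sgn +1
Racah Σ t=1..4: t=1:−1/74649600 t=2:+1/6912000 t=3:−1/4976640 t=4:+1/26127360 = -41/1306368000
⇒ 3j(5 7 8; -2 0 2)² = 1681/692835, sgn -1
4πI² = N·(3j₀)²·(3jₘ)² = 605160/11408683
I = -1·√(0.0530438/4π) = -0.06496993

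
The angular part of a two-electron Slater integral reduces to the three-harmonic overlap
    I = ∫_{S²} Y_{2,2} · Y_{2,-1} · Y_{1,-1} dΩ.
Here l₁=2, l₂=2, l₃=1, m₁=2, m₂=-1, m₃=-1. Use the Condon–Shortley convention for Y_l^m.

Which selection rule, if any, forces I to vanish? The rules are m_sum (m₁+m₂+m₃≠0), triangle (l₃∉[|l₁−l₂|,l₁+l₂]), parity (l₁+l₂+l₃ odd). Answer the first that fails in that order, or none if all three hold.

m₁+m₂+m₃ = 2 − 1 − 1 = 0  ✓
triangle: |2−2|=0 ≤ l₃=1 ≤ 2+2=4  ✓
parity: l₁+l₂+l₃ = 5 is odd  ✗

parity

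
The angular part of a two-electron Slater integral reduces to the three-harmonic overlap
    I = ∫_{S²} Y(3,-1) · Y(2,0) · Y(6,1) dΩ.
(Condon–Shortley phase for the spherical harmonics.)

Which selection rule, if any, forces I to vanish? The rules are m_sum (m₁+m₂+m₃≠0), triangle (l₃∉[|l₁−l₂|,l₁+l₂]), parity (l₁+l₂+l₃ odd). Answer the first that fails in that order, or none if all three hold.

triangle

m₁+m₂+m₃ = -1 + 0 + 1 = 0  ✓
triangle: |3−2|=1 ≤ l₃=6 ≤ 3+2=5  ✗
parity: l₁+l₂+l₃ = 11 is odd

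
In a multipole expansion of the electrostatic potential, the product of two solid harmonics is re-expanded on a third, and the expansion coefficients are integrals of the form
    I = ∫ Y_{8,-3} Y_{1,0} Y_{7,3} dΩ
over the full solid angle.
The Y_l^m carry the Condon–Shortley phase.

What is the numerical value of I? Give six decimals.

Checks pass: Σm=0; 16 even; l₃=7∈[7,9].
(2·8+1)(2·1+1)(2·7+1) = 765
Δ: 2! 14! 0! / 17! → 1/2040
sum: t=1:−1/25401600 = -1/25401600
3j²(8 1 7; 0 0 0) = Δ·Π!·Σ² = 8/255  (sign +1)
sum: t=1:−1/87091200 = -1/87091200
3j²(8 1 7; -3 0 3) = Δ·Π!·Σ² = 11/408  (sign -1)
combine: 4πI² = 765·8/255·11/408 = 11/17
take √, sign -1: I = -0.22691696

-0.226917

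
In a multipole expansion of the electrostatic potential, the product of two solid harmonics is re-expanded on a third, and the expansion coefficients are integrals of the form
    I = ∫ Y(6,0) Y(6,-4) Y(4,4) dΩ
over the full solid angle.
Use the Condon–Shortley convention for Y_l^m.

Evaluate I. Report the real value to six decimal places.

Rules hold: Σm=0, L=16 even, 0≤4≤12.
N = 13·13·9 = 1521
Δ = 8!·4!·4!/17! = 1/15315300
Racah Σ t=2..6: t=2:+1/829440 t=3:−1/25920 t=4:+1/9216 t=5:−1/25920 t=6:+1/829440 = 7/207360
⇒ 3j(6 6 4; 0 0 0)² = 28/2431, sgn +1
Racah Σ t=2..2: t=2:+1/829440 = 1/829440
⇒ 3j(6 6 4; 0 -4 4)² = 35/2431, sgn +1
4πI² = N·(3j₀)²·(3jₘ)² = 8820/34969
I = +1·√(0.252223/4π) = 0.14167322

0.141673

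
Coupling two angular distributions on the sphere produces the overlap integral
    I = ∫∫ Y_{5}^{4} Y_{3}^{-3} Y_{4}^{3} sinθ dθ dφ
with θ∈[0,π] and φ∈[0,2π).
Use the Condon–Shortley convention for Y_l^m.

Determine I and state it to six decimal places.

4 − 3 + 3 = 4 ≠ 0: azimuthal integral kills it; I = 0

0.000000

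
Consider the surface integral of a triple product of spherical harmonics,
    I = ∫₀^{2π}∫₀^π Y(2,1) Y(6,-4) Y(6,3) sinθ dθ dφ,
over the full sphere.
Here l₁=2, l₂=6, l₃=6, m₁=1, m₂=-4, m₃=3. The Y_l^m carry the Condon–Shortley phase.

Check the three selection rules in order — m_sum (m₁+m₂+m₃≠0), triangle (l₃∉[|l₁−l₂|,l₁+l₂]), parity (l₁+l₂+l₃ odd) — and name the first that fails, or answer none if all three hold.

none

m₁+m₂+m₃ = 1 − 4 + 3 = 0  ✓
triangle: |2−6|=4 ≤ l₃=6 ≤ 2+6=8  ✓
parity: l₁+l₂+l₃ = 14 is even  ✓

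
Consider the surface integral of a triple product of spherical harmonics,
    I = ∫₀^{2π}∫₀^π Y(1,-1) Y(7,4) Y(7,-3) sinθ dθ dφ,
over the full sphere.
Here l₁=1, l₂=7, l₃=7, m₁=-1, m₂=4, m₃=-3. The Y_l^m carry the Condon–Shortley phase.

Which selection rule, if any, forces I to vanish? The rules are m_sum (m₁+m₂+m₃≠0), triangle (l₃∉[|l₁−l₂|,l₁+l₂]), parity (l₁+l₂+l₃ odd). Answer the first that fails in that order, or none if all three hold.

parity

Σmᵢ = 0  ✓
l₃∈[|l₁−l₂|,l₁+l₂]=[6,8], have l₃=7  ✓
Σlᵢ = 15 ⇒ odd  ✗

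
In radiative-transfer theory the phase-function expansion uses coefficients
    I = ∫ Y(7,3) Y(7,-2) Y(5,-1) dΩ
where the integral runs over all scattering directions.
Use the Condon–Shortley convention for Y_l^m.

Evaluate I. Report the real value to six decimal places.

0.000000

L=19 odd ⇒ parity kills the (l;000) factor ⇒ I = 0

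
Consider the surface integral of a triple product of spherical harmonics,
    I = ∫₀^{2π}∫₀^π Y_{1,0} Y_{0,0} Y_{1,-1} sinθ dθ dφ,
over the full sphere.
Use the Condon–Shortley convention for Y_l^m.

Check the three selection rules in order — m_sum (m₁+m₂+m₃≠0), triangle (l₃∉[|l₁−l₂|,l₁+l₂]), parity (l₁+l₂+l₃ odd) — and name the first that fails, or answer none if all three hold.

azimuthal sum: 0 + 0 − 1 = -1  ✗
1 ≤ 1 ≤ 1 (triangle on l)
L = 1 + 0 + 1 = 2 (even)

m_sum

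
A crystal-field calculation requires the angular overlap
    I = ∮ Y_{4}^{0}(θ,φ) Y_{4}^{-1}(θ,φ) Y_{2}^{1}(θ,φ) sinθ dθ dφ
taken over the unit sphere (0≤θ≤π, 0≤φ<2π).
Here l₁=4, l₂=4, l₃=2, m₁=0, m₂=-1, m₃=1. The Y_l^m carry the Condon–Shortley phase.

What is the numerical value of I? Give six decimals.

-0.044869

m-sum 0 ✓  L=10 even ✓  0≤2≤8 ✓
Π(2lᵢ+1) = 9×9×5 = 405
triangle coeff Δ(4,4,2) = 1/13860
Σ_t [2,4]: t=2:+1/192 t=3:−1/36 t=4:+1/192 = -5/288
(3j)²=20/693 [(4 4 2; 0 0 0)], sign=-1
Σ_t [2,3]: t=2:+1/96 t=3:−1/72 = -1/288
(3j)²=1/462 [(4 4 2; 0 -1 1)], sign=+1
⇒ 4πI² = 150/5929
I = (-1)√(150/5929/(4π)) = -0.04486937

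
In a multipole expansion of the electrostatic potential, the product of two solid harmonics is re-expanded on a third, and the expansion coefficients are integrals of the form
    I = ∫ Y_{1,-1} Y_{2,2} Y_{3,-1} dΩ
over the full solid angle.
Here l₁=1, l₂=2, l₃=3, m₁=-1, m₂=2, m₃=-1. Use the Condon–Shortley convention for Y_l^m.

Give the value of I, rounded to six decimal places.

Checks pass: Σm=0; 6 even; l₃=3∈[1,3].
(2·1+1)(2·2+1)(2·3+1) = 105
Δ: 0! 2! 4! / 7! → 1/105
sum: t=0:+1/4 = 1/4
3j²(1 2 3; 0 0 0) = Δ·Π!·Σ² = 3/35  (sign -1)
sum: t=0:+1/48 = 1/48
3j²(1 2 3; -1 2 -1) = Δ·Π!·Σ² = 1/105  (sign +1)
combine: 4πI² = 105·3/35·1/105 = 3/35
take √, sign -1: I = -0.08258890

-0.082589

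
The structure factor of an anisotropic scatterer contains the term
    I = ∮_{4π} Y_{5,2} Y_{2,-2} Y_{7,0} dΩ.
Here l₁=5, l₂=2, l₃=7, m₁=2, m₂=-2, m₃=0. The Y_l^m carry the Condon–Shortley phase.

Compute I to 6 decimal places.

m-sum 0 ✓  L=14 even ✓  3≤7≤7 ✓
Π(2lᵢ+1) = 11×5×15 = 825
triangle coeff Δ(5,2,7) = 1/15015
Σ_t [0,0]: t=0:+1/57600 = 1/57600
(3j)²=21/715 [(5 2 7; 0 0 0)], sign=-1
Σ_t [0,0]: t=0:+1/725760 = 1/725760
(3j)²=1/429 [(5 2 7; 2 -2 0)], sign=-1
⇒ 4πI² = 105/1859
I = (+1)√(105/1859/(4π)) = 0.06704247

0.067042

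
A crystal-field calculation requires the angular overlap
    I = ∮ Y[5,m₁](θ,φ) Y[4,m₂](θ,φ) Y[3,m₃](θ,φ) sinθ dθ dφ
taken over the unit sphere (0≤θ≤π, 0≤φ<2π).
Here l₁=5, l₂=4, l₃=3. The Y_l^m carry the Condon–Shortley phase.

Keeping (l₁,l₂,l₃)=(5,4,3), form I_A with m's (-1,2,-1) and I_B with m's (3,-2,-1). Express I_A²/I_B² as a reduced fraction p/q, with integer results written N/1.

1849/3402

l's match ⇒ only the (l;m) 3-j factors differ between A and B.
A: triangle coeff Δ(5,4,3) = 1/180180; Σ_t [4,6]: t=4:+1/384 t=5:−1/720 t=6:+1/34560 = 43/34560; (3j)²=1849/180180 [(5 4 3; -1 2 -1)], sign=+1
B: triangle coeff Δ(5,4,3) = 1/180180; Σ_t [0,2]: t=0:+1/5760 t=1:−1/720 t=2:+1/2304 = -1/1280; (3j)²=27/1430 [(5 4 3; 3 -2 -1)], sign=-1
I_A²/I_B² = (1849/180180)/(27/1430) = 1849/3402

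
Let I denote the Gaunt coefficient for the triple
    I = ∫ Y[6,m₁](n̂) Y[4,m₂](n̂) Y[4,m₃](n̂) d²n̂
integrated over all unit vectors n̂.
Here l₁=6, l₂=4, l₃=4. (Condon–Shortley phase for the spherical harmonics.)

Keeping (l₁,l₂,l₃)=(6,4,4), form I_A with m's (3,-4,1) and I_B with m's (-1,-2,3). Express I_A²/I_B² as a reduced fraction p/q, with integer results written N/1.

160/169

l's match ⇒ only the (l;m) 3-j factors differ between A and B.
A: triangle coeff Δ(6,4,4) = 1/1261260; Σ_t [0,0]: t=0:+1/51840 = 1/51840; (3j)²=8/429 [(6 4 4; 3 -4 1)], sign=-1
B: triangle coeff Δ(6,4,4) = 1/1261260; Σ_t [1,2]: t=1:−1/86400 t=2:+1/11520 = 13/172800; (3j)²=13/660 [(6 4 4; -1 -2 3)], sign=-1
I_A²/I_B² = (8/429)/(13/660) = 160/169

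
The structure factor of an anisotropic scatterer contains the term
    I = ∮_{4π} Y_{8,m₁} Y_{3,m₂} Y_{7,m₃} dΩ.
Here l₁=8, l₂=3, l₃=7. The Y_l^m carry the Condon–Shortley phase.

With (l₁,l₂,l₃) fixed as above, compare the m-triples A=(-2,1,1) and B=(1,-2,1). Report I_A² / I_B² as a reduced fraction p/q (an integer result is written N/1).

1369/1792

Same 8,3,7: normalisation and zero-m 3j drop out of the ratio.
A: Δ: 4! 12! 2! / 19! → 1/5290740; sum: t=2:+1/7741440 t=3:−1/3628800 t=4:+1/24883200 = -37/348364800; 3j²(8 3 7; -2 1 1) = Δ·Π!·Σ² = 1369/176358  (sign -1)
B: Δ: 4! 12! 2! / 19! → 1/5290740; sum: t=0:+1/14515200 t=1:−1/6220800 = -1/10886400; 3j²(8 3 7; 1 -2 1) = Δ·Π!·Σ² = 128/12597  (sign -1)
I_A²/I_B² = (1369/176358)/(128/12597) = 1369/1792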